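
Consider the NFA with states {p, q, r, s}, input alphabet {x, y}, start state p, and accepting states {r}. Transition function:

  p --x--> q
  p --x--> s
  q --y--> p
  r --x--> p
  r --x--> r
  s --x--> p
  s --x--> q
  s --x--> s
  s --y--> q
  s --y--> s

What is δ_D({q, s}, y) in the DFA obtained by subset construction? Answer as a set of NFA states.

δ(q,y) = {p}; δ(s,y) = {q, s}.
Union: {p, q, s}.

{p, q, s}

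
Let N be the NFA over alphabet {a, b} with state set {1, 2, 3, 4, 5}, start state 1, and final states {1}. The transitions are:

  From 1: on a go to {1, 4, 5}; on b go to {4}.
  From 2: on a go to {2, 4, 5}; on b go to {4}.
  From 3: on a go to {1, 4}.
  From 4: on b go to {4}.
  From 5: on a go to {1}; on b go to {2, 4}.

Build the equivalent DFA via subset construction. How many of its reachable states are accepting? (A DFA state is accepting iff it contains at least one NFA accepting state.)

Start state of the DFA: {1}.
{1} --a--> {1, 4, 5}  [new]
{1} --b--> {4}  [new]
{1, 4, 5} --a--> {1, 4, 5}  [seen]
{1, 4, 5} --b--> {2, 4}  [new]
{4} --a--> ∅  [new]
{4} --b--> {4}  [seen]
{2, 4} --a--> {2, 4, 5}  [new]
{2, 4} --b--> {4}  [seen]
∅ --a--> ∅  [seen]
∅ --b--> ∅  [seen]
{2, 4, 5} --a--> {1, 2, 4, 5}  [new]
{2, 4, 5} --b--> {2, 4}  [seen]
{1, 2, 4, 5} --a--> {1, 2, 4, 5}  [seen]
{1, 2, 4, 5} --b--> {2, 4}  [seen]
Reachable DFA states: {1}, {1, 4, 5}, {4}, {2, 4}, ∅, {2, 4, 5}, {1, 2, 4, 5}.
Accepting DFA states (contain an NFA accepting state): {1}, {1, 4, 5}, {1, 2, 4, 5}.

3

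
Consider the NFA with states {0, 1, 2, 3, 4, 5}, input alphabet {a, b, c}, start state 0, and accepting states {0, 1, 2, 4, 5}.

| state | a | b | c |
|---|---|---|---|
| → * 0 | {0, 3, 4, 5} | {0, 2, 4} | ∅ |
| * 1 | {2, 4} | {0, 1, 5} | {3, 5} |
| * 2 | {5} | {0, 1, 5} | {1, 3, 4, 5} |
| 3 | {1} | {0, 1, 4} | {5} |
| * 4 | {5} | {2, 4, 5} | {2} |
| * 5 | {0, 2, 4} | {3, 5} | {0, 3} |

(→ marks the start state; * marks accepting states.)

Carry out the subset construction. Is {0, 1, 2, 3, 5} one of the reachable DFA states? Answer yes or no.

Start state of the DFA: {0}.
{0} --a--> {0, 3, 4, 5}  [new]
{0} --b--> {0, 2, 4}  [new]
{0} --c--> ∅  [new]
{0, 3, 4, 5} --a--> {0, 1, 2, 3, 4, 5}  [new]
{0, 3, 4, 5} --b--> {0, 1, 2, 3, 4, 5}  [seen]
{0, 3, 4, 5} --c--> {0, 2, 3, 5}  [new]
{0, 2, 4} --a--> {0, 3, 4, 5}  [seen]
{0, 2, 4} --b--> {0, 1, 2, 4, 5}  [new]
{0, 2, 4} --c--> {1, 2, 3, 4, 5}  [new]
∅ --a--> ∅  [seen]
∅ --b--> ∅  [seen]
∅ --c--> ∅  [seen]
{0, 1, 2, 3, 4, 5} --a--> {0, 1, 2, 3, 4, 5}  [seen]
{0, 1, 2, 3, 4, 5} --b--> {0, 1, 2, 3, 4, 5}  [seen]
{0, 1, 2, 3, 4, 5} --c--> {0, 1, 2, 3, 4, 5}  [seen]
{0, 2, 3, 5} --a--> {0, 1, 2, 3, 4, 5}  [seen]
{0, 2, 3, 5} --b--> {0, 1, 2, 3, 4, 5}  [seen]
{0, 2, 3, 5} --c--> {0, 1, 3, 4, 5}  [new]
{0, 1, 2, 4, 5} --a--> {0, 2, 3, 4, 5}  [new]
{0, 1, 2, 4, 5} --b--> {0, 1, 2, 3, 4, 5}  [seen]
{0, 1, 2, 4, 5} --c--> {0, 1, 2, 3, 4, 5}  [seen]
{1, 2, 3, 4, 5} --a--> {0, 1, 2, 4, 5}  [seen]
{1, 2, 3, 4, 5} --b--> {0, 1, 2, 3, 4, 5}  [seen]
{1, 2, 3, 4, 5} --c--> {0, 1, 2, 3, 4, 5}  [seen]
{0, 1, 3, 4, 5} --a--> {0, 1, 2, 3, 4, 5}  [seen]
{0, 1, 3, 4, 5} --b--> {0, 1, 2, 3, 4, 5}  [seen]
{0, 1, 3, 4, 5} --c--> {0, 2, 3, 5}  [seen]
{0, 2, 3, 4, 5} --a--> {0, 1, 2, 3, 4, 5}  [seen]
{0, 2, 3, 4, 5} --b--> {0, 1, 2, 3, 4, 5}  [seen]
{0, 2, 3, 4, 5} --c--> {0, 1, 2, 3, 4, 5}  [seen]
Reachable DFA states: {0}, {0, 3, 4, 5}, {0, 2, 4}, ∅, {0, 1, 2, 3, 4, 5}, {0, 2, 3, 5}, {0, 1, 2, 4, 5}, {1, 2, 3, 4, 5}, {0, 1, 3, 4, 5}, {0, 2, 3, 4, 5}.
{0, 1, 2, 3, 5} is not among them.

no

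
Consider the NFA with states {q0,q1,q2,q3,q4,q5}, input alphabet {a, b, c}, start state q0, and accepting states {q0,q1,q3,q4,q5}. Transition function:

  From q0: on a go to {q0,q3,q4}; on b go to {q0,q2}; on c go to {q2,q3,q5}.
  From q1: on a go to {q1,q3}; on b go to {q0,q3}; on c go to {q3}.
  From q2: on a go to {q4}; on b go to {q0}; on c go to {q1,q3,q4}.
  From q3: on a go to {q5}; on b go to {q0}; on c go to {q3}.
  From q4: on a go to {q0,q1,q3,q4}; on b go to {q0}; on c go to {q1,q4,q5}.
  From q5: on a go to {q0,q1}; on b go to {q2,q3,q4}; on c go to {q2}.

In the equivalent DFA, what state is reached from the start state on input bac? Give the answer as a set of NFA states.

{q1,q2,q3,q4,q5}

Start: {q0}.
δ(q0,b) = {q0,q2}.
Union: {q0,q2}.
After b: {q0,q2}.
δ(q0,a) = {q0,q3,q4}; δ(q2,a) = {q4}.
Union: {q0,q3,q4}.
After a: {q0,q3,q4}.
δ(q0,c) = {q2,q3,q5}; δ(q3,c) = {q3}; δ(q4,c) = {q1,q4,q5}.
Union: {q1,q2,q3,q4,q5}.
After c: {q1,q2,q3,q4,q5}.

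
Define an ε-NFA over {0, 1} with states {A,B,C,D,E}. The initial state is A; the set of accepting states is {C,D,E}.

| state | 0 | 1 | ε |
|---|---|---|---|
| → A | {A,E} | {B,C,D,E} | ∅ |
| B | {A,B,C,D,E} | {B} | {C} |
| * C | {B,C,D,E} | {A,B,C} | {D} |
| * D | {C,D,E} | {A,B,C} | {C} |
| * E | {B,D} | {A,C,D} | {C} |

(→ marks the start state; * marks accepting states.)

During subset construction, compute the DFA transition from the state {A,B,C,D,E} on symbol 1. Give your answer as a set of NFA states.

{A,B,C,D,E}

δ(A,1) = {B,C,D,E}; δ(B,1) = {B}; δ(C,1) = {A,B,C}; δ(D,1) = {A,B,C}; δ(E,1) = {A,C,D}.
Union: {A,B,C,D,E}.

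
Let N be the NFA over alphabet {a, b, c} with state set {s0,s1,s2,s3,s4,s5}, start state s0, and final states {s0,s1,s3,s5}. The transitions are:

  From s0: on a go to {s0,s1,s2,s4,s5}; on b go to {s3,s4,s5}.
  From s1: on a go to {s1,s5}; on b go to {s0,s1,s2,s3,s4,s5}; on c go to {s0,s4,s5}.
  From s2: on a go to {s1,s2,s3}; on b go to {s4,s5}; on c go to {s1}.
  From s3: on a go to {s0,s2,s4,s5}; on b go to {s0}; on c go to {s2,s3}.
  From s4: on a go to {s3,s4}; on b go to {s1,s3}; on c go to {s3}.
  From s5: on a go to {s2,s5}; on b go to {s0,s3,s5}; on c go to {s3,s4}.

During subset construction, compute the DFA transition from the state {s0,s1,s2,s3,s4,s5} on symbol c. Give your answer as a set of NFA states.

{s0,s1,s2,s3,s4,s5}

δ(s0,c) = ∅; δ(s1,c) = {s0,s4,s5}; δ(s2,c) = {s1}; δ(s3,c) = {s2,s3}; δ(s4,c) = {s3}; δ(s5,c) = {s3,s4}.
Union: {s0,s1,s2,s3,s4,s5}.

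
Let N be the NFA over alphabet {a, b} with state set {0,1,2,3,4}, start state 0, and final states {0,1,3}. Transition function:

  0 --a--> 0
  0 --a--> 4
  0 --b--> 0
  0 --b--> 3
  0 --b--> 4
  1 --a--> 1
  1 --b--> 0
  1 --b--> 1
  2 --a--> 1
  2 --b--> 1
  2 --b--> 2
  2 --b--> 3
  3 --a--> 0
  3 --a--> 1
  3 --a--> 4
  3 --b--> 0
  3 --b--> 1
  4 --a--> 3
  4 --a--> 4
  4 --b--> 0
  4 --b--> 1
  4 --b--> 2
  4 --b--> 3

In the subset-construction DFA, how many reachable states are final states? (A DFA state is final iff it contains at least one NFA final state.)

5

Start state of the DFA: {0}.
{0} --a--> {0,4}  [new]
{0} --b--> {0,3,4}  [new]
{0,4} --a--> {0,3,4}  [seen]
{0,4} --b--> {0,1,2,3,4}  [new]
{0,3,4} --a--> {0,1,3,4}  [new]
{0,3,4} --b--> {0,1,2,3,4}  [seen]
{0,1,2,3,4} --a--> {0,1,3,4}  [seen]
{0,1,2,3,4} --b--> {0,1,2,3,4}  [seen]
{0,1,3,4} --a--> {0,1,3,4}  [seen]
{0,1,3,4} --b--> {0,1,2,3,4}  [seen]
Reachable DFA states: {0}, {0,4}, {0,3,4}, {0,1,2,3,4}, {0,1,3,4}.
Accepting DFA states (contain an NFA accepting state): {0}, {0,4}, {0,3,4}, {0,1,2,3,4}, {0,1,3,4}.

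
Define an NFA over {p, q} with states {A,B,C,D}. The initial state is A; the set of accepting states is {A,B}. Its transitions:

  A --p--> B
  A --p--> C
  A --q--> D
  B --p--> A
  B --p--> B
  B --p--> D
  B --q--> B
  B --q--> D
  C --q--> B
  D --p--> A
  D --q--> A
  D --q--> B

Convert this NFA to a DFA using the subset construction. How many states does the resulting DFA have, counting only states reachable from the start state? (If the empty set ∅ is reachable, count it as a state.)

Start state of the DFA: {A}.
{A} --p--> {B,C}  [new]
{A} --q--> {D}  [new]
{B,C} --p--> {A,B,D}  [new]
{B,C} --q--> {B,D}  [new]
{D} --p--> {A}  [seen]
{D} --q--> {A,B}  [new]
{A,B,D} --p--> {A,B,C,D}  [new]
{A,B,D} --q--> {A,B,D}  [seen]
{B,D} --p--> {A,B,D}  [seen]
{B,D} --q--> {A,B,D}  [seen]
{A,B} --p--> {A,B,C,D}  [seen]
{A,B} --q--> {B,D}  [seen]
{A,B,C,D} --p--> {A,B,C,D}  [seen]
{A,B,C,D} --q--> {A,B,D}  [seen]
Reachable DFA states: {A}, {B,C}, {D}, {A,B,D}, {B,D}, {A,B}, {A,B,C,D}.

7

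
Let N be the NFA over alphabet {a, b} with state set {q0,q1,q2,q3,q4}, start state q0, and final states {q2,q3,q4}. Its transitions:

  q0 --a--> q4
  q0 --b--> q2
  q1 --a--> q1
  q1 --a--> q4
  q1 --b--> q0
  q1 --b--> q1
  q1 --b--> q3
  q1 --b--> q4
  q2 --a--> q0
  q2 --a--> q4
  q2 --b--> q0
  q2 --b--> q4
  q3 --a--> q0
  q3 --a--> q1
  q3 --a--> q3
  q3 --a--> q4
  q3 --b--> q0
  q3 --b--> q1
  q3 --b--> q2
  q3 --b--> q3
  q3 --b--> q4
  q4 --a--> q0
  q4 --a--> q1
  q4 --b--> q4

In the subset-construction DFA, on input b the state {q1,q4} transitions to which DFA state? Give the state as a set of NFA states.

δ(q1,b) = {q0,q1,q3,q4}; δ(q4,b) = {q4}.
Union: {q0,q1,q3,q4}.

{q0,q1,q3,q4}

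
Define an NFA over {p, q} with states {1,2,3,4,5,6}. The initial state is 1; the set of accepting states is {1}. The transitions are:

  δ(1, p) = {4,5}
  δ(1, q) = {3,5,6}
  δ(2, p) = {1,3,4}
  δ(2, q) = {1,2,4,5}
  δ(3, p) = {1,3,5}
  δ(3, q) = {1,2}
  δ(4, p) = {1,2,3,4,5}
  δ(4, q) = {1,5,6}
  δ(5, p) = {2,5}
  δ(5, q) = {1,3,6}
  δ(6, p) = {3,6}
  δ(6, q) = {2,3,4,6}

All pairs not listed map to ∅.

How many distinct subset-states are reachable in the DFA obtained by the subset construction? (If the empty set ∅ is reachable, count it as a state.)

Start state of the DFA: {1}.
{1} --p--> {4,5}  [new]
{1} --q--> {3,5,6}  [new]
{4,5} --p--> {1,2,3,4,5}  [new]
{4,5} --q--> {1,3,5,6}  [new]
{3,5,6} --p--> {1,2,3,5,6}  [new]
{3,5,6} --q--> {1,2,3,4,6}  [new]
{1,2,3,4,5} --p--> {1,2,3,4,5}  [seen]
{1,2,3,4,5} --q--> {1,2,3,4,5,6}  [new]
{1,3,5,6} --p--> {1,2,3,4,5,6}  [seen]
{1,3,5,6} --q--> {1,2,3,4,5,6}  [seen]
{1,2,3,5,6} --p--> {1,2,3,4,5,6}  [seen]
{1,2,3,5,6} --q--> {1,2,3,4,5,6}  [seen]
{1,2,3,4,6} --p--> {1,2,3,4,5,6}  [seen]
{1,2,3,4,6} --q--> {1,2,3,4,5,6}  [seen]
{1,2,3,4,5,6} --p--> {1,2,3,4,5,6}  [seen]
{1,2,3,4,5,6} --q--> {1,2,3,4,5,6}  [seen]
Reachable DFA states: {1}, {4,5}, {3,5,6}, {1,2,3,4,5}, {1,3,5,6}, {1,2,3,5,6}, {1,2,3,4,6}, {1,2,3,4,5,6}.

8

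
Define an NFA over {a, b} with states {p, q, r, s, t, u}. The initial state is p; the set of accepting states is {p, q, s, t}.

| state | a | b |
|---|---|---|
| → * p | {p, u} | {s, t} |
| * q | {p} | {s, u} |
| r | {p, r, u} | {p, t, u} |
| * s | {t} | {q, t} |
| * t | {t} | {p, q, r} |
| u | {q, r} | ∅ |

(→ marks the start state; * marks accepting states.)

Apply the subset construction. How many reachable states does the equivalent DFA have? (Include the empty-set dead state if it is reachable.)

13

Start state of the DFA: {p}.
{p} --a--> {p, u}  [new]
{p} --b--> {s, t}  [new]
{p, u} --a--> {p, q, r, u}  [new]
{p, u} --b--> {s, t}  [seen]
{s, t} --a--> {t}  [new]
{s, t} --b--> {p, q, r, t}  [new]
{p, q, r, u} --a--> {p, q, r, u}  [seen]
{p, q, r, u} --b--> {p, s, t, u}  [new]
{t} --a--> {t}  [seen]
{t} --b--> {p, q, r}  [new]
{p, q, r, t} --a--> {p, r, t, u}  [new]
{p, q, r, t} --b--> {p, q, r, s, t, u}  [new]
{p, s, t, u} --a--> {p, q, r, t, u}  [new]
{p, s, t, u} --b--> {p, q, r, s, t}  [new]
{p, q, r} --a--> {p, r, u}  [new]
{p, q, r} --b--> {p, s, t, u}  [seen]
{p, r, t, u} --a--> {p, q, r, t, u}  [seen]
{p, r, t, u} --b--> {p, q, r, s, t, u}  [seen]
{p, q, r, s, t, u} --a--> {p, q, r, t, u}  [seen]
{p, q, r, s, t, u} --b--> {p, q, r, s, t, u}  [seen]
{p, q, r, t, u} --a--> {p, q, r, t, u}  [seen]
{p, q, r, t, u} --b--> {p, q, r, s, t, u}  [seen]
{p, q, r, s, t} --a--> {p, r, t, u}  [seen]
{p, q, r, s, t} --b--> {p, q, r, s, t, u}  [seen]
{p, r, u} --a--> {p, q, r, u}  [seen]
{p, r, u} --b--> {p, s, t, u}  [seen]
Reachable DFA states: {p}, {p, u}, {s, t}, {p, q, r, u}, {t}, {p, q, r, t}, {p, s, t, u}, {p, q, r}, {p, r, t, u}, {p, q, r, s, t, u}, {p, q, r, t, u}, {p, q, r, s, t}, {p, r, u}.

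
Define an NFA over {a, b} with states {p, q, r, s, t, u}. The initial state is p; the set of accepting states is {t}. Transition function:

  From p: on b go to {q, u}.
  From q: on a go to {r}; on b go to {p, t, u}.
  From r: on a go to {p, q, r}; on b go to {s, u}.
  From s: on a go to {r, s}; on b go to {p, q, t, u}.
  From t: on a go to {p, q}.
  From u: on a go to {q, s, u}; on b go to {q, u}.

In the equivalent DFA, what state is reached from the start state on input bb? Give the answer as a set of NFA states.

{p, q, t, u}

Start: {p}.
δ(p,b) = {q, u}.
Union: {q, u}.
After b: {q, u}.
δ(q,b) = {p, t, u}; δ(u,b) = {q, u}.
Union: {p, q, t, u}.
After b: {p, q, t, u}.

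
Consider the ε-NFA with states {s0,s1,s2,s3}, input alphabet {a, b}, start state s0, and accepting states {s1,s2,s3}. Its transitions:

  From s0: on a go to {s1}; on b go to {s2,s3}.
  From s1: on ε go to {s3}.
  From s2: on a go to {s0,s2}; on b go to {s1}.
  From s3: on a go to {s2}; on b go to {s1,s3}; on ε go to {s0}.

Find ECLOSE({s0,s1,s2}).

{s0,s1,s2,s3}

Begin with {s0,s1,s2}.
s1 →ε {s3}; add s3.
ε-closure = {s0,s1,s2,s3}.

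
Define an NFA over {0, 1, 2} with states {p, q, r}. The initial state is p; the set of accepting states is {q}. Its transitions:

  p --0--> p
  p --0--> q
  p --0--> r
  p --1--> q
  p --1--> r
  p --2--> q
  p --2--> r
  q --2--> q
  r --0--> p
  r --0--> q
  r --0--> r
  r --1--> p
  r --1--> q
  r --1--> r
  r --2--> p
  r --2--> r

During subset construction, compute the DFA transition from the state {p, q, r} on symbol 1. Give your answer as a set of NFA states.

{p, q, r}

δ(p,1) = {q, r}; δ(q,1) = ∅; δ(r,1) = {p, q, r}.
Union: {p, q, r}.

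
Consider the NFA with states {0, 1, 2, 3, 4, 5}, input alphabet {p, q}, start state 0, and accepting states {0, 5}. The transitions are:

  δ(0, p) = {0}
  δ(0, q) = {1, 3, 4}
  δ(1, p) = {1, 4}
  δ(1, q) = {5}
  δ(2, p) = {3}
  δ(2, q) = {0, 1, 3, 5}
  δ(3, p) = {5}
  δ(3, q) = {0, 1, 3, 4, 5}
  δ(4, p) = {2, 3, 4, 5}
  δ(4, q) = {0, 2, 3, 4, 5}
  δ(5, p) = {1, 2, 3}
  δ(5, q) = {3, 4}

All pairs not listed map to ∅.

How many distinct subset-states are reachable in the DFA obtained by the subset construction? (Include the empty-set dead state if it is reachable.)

Start state of the DFA: {0}.
{0} --p--> {0}  [seen]
{0} --q--> {1, 3, 4}  [new]
{1, 3, 4} --p--> {1, 2, 3, 4, 5}  [new]
{1, 3, 4} --q--> {0, 1, 2, 3, 4, 5}  [new]
{1, 2, 3, 4, 5} --p--> {1, 2, 3, 4, 5}  [seen]
{1, 2, 3, 4, 5} --q--> {0, 1, 2, 3, 4, 5}  [seen]
{0, 1, 2, 3, 4, 5} --p--> {0, 1, 2, 3, 4, 5}  [seen]
{0, 1, 2, 3, 4, 5} --q--> {0, 1, 2, 3, 4, 5}  [seen]
Reachable DFA states: {0}, {1, 3, 4}, {1, 2, 3, 4, 5}, {0, 1, 2, 3, 4, 5}.

4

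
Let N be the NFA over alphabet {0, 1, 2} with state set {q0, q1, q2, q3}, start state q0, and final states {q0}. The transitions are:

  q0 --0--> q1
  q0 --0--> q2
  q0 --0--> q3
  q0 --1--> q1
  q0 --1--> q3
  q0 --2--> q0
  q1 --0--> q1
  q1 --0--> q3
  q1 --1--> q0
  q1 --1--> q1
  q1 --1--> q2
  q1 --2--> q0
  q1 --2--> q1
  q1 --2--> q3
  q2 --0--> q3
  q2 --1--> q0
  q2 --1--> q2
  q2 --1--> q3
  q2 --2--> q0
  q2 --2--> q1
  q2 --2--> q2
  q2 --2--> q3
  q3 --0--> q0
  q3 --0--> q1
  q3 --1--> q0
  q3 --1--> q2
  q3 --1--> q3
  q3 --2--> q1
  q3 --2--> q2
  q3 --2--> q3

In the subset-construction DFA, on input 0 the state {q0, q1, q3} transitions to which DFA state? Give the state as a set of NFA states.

δ(q0,0) = {q1, q2, q3}; δ(q1,0) = {q1, q3}; δ(q3,0) = {q0, q1}.
Union: {q0, q1, q2, q3}.

{q0, q1, q2, q3}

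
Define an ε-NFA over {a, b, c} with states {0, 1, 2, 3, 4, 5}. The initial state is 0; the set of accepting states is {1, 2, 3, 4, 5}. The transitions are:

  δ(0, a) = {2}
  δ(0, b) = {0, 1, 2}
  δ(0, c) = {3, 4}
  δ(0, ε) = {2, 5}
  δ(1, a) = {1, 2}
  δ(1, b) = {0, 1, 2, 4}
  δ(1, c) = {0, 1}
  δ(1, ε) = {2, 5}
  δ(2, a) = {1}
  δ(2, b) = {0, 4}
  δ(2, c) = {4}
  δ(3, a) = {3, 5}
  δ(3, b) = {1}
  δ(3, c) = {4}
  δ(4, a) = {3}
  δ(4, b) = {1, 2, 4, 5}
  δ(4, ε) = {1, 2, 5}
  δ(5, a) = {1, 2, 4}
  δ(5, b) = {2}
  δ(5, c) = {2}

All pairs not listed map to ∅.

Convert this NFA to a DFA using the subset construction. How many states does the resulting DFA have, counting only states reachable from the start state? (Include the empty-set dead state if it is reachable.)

Start state of the DFA: {0, 2, 5} (ε-closure of the NFA start).
{0, 2, 5} --a--> {1, 2, 4, 5}  [new]
{0, 2, 5} --b--> {0, 1, 2, 4, 5}  [new]
{0, 2, 5} --c--> {1, 2, 3, 4, 5}  [new]
{1, 2, 4, 5} --a--> {1, 2, 3, 4, 5}  [seen]
{1, 2, 4, 5} --b--> {0, 1, 2, 4, 5}  [seen]
{1, 2, 4, 5} --c--> {0, 1, 2, 4, 5}  [seen]
{0, 1, 2, 4, 5} --a--> {1, 2, 3, 4, 5}  [seen]
{0, 1, 2, 4, 5} --b--> {0, 1, 2, 4, 5}  [seen]
{0, 1, 2, 4, 5} --c--> {0, 1, 2, 3, 4, 5}  [new]
{1, 2, 3, 4, 5} --a--> {1, 2, 3, 4, 5}  [seen]
{1, 2, 3, 4, 5} --b--> {0, 1, 2, 4, 5}  [seen]
{1, 2, 3, 4, 5} --c--> {0, 1, 2, 4, 5}  [seen]
{0, 1, 2, 3, 4, 5} --a--> {1, 2, 3, 4, 5}  [seen]
{0, 1, 2, 3, 4, 5} --b--> {0, 1, 2, 4, 5}  [seen]
{0, 1, 2, 3, 4, 5} --c--> {0, 1, 2, 3, 4, 5}  [seen]
Reachable DFA states: {0, 2, 5}, {1, 2, 4, 5}, {0, 1, 2, 4, 5}, {1, 2, 3, 4, 5}, {0, 1, 2, 3, 4, 5}.

5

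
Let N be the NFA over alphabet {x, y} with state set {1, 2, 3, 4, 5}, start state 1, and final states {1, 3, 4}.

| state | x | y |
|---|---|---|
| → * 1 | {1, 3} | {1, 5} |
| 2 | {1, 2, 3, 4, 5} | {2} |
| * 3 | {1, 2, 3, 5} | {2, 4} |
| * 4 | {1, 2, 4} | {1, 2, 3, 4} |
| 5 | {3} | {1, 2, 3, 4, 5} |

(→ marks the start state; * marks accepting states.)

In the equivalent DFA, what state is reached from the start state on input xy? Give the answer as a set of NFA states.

{1, 2, 4, 5}

Start: {1}.
δ(1,x) = {1, 3}.
Union: {1, 3}.
After x: {1, 3}.
δ(1,y) = {1, 5}; δ(3,y) = {2, 4}.
Union: {1, 2, 4, 5}.
After y: {1, 2, 4, 5}.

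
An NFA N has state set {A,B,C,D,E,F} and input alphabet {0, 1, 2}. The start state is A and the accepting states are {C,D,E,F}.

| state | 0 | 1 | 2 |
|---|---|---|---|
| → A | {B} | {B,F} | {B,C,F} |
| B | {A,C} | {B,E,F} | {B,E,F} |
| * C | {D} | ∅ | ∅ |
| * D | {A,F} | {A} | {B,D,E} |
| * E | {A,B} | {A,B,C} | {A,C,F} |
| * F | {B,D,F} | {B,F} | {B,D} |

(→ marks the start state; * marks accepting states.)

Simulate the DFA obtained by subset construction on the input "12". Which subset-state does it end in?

{B,D,E,F}

Start: {A}.
δ(A,1) = {B,F}.
Union: {B,F}.
After 1: {B,F}.
δ(B,2) = {B,E,F}; δ(F,2) = {B,D}.
Union: {B,D,E,F}.
After 2: {B,D,E,F}.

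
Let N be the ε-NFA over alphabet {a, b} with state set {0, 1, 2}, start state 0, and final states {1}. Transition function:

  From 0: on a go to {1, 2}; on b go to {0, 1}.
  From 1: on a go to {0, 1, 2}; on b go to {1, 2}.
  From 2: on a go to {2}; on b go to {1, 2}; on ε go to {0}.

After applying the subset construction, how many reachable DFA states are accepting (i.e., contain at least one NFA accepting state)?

Start state of the DFA: {0} (ε-closure of the NFA start).
{0} --a--> {0, 1, 2}  [new]
{0} --b--> {0, 1}  [new]
{0, 1, 2} --a--> {0, 1, 2}  [seen]
{0, 1, 2} --b--> {0, 1, 2}  [seen]
{0, 1} --a--> {0, 1, 2}  [seen]
{0, 1} --b--> {0, 1, 2}  [seen]
Reachable DFA states: {0}, {0, 1, 2}, {0, 1}.
Accepting DFA states (contain an NFA accepting state): {0, 1, 2}, {0, 1}.

2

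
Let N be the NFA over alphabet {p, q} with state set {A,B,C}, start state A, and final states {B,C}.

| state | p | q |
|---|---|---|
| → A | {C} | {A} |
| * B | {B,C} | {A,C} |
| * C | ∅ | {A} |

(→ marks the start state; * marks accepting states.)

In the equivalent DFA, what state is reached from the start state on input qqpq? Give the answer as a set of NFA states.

{A}

Start: {A}.
δ(A,q) = {A}.
Union: {A}.
After q: {A}.
δ(A,q) = {A}.
Union: {A}.
After q: {A}.
δ(A,p) = {C}.
Union: {C}.
After p: {C}.
δ(C,q) = {A}.
Union: {A}.
After q: {A}.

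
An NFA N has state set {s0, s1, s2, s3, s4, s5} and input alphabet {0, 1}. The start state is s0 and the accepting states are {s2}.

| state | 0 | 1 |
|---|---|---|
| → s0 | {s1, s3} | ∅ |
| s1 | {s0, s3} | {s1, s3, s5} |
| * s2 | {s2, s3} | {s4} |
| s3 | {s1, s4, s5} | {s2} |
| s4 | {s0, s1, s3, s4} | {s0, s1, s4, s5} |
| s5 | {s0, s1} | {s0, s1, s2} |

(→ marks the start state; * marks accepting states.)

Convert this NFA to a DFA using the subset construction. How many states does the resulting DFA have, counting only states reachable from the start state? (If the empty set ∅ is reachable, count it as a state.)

6

Start state of the DFA: {s0}.
{s0} --0--> {s1, s3}  [new]
{s0} --1--> ∅  [new]
{s1, s3} --0--> {s0, s1, s3, s4, s5}  [new]
{s1, s3} --1--> {s1, s2, s3, s5}  [new]
∅ --0--> ∅  [seen]
∅ --1--> ∅  [seen]
{s0, s1, s3, s4, s5} --0--> {s0, s1, s3, s4, s5}  [seen]
{s0, s1, s3, s4, s5} --1--> {s0, s1, s2, s3, s4, s5}  [new]
{s1, s2, s3, s5} --0--> {s0, s1, s2, s3, s4, s5}  [seen]
{s1, s2, s3, s5} --1--> {s0, s1, s2, s3, s4, s5}  [seen]
{s0, s1, s2, s3, s4, s5} --0--> {s0, s1, s2, s3, s4, s5}  [seen]
{s0, s1, s2, s3, s4, s5} --1--> {s0, s1, s2, s3, s4, s5}  [seen]
Reachable DFA states: {s0}, {s1, s3}, ∅, {s0, s1, s3, s4, s5}, {s1, s2, s3, s5}, {s0, s1, s2, s3, s4, s5}.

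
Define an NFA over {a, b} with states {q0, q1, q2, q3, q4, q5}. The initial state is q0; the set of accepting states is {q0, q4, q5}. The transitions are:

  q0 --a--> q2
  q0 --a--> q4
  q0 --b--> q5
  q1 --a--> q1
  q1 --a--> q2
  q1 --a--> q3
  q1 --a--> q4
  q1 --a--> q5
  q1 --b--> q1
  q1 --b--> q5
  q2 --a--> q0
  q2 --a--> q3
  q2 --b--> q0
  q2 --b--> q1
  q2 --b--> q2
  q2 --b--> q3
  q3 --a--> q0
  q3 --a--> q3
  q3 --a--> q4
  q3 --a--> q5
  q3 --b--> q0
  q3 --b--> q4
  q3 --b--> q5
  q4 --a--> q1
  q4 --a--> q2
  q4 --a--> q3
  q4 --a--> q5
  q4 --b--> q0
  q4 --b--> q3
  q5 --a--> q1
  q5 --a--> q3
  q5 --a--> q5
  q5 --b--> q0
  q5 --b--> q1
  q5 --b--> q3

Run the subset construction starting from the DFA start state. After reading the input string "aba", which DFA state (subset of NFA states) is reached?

{q0, q1, q2, q3, q4, q5}

Start: {q0}.
δ(q0,a) = {q2, q4}.
Union: {q2, q4}.
After a: {q2, q4}.
δ(q2,b) = {q0, q1, q2, q3}; δ(q4,b) = {q0, q3}.
Union: {q0, q1, q2, q3}.
After b: {q0, q1, q2, q3}.
δ(q0,a) = {q2, q4}; δ(q1,a) = {q1, q2, q3, q4, q5}; δ(q2,a) = {q0, q3}; δ(q3,a) = {q0, q3, q4, q5}.
Union: {q0, q1, q2, q3, q4, q5}.
After a: {q0, q1, q2, q3, q4, q5}.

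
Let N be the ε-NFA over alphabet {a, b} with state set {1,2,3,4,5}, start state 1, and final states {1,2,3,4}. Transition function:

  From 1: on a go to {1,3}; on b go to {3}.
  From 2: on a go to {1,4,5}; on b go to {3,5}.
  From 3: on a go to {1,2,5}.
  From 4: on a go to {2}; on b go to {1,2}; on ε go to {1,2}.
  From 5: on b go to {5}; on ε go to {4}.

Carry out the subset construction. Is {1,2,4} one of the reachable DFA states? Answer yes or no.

no

Start state of the DFA: {1} (ε-closure of the NFA start).
{1} --a--> {1,3}  [new]
{1} --b--> {3}  [new]
{1,3} --a--> {1,2,3,4,5}  [new]
{1,3} --b--> {3}  [seen]
{3} --a--> {1,2,4,5}  [new]
{3} --b--> ∅  [new]
{1,2,3,4,5} --a--> {1,2,3,4,5}  [seen]
{1,2,3,4,5} --b--> {1,2,3,4,5}  [seen]
{1,2,4,5} --a--> {1,2,3,4,5}  [seen]
{1,2,4,5} --b--> {1,2,3,4,5}  [seen]
∅ --a--> ∅  [seen]
∅ --b--> ∅  [seen]
Reachable DFA states: {1}, {1,3}, {3}, {1,2,3,4,5}, {1,2,4,5}, ∅.
{1,2,4} is not among them.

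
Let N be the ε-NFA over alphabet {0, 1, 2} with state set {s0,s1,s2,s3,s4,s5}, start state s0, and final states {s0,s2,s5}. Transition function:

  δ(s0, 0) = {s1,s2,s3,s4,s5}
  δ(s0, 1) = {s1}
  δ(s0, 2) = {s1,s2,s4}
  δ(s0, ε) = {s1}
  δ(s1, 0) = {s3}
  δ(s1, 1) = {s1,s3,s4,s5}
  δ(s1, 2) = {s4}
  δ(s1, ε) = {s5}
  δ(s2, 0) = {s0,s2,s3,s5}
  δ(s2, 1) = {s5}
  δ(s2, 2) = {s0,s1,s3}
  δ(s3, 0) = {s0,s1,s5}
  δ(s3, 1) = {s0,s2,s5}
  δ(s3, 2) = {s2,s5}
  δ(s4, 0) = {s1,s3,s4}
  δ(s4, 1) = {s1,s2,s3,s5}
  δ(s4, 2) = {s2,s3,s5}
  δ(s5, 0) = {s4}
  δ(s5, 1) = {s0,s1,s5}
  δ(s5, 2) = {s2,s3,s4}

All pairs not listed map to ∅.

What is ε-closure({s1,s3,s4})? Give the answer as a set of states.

{s1,s3,s4,s5}

Begin with {s1,s3,s4}.
s1 →ε {s5}; add s5.
ε-closure = {s1,s3,s4,s5}.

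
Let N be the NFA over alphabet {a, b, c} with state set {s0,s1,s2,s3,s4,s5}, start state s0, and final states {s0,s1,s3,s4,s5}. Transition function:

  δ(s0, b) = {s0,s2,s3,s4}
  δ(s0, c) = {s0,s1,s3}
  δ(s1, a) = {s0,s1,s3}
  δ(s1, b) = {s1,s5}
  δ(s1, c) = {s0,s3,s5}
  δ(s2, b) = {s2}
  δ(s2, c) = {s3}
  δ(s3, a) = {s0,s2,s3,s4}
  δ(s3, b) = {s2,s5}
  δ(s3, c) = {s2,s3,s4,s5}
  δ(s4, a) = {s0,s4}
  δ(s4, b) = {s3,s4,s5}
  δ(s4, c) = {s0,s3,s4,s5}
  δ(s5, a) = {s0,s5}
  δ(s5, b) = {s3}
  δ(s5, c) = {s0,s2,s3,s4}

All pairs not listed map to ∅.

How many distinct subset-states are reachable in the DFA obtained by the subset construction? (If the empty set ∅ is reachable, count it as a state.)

7

Start state of the DFA: {s0}.
{s0} --a--> ∅  [new]
{s0} --b--> {s0,s2,s3,s4}  [new]
{s0} --c--> {s0,s1,s3}  [new]
∅ --a--> ∅  [seen]
∅ --b--> ∅  [seen]
∅ --c--> ∅  [seen]
{s0,s2,s3,s4} --a--> {s0,s2,s3,s4}  [seen]
{s0,s2,s3,s4} --b--> {s0,s2,s3,s4,s5}  [new]
{s0,s2,s3,s4} --c--> {s0,s1,s2,s3,s4,s5}  [new]
{s0,s1,s3} --a--> {s0,s1,s2,s3,s4}  [new]
{s0,s1,s3} --b--> {s0,s1,s2,s3,s4,s5}  [seen]
{s0,s1,s3} --c--> {s0,s1,s2,s3,s4,s5}  [seen]
{s0,s2,s3,s4,s5} --a--> {s0,s2,s3,s4,s5}  [seen]
{s0,s2,s3,s4,s5} --b--> {s0,s2,s3,s4,s5}  [seen]
{s0,s2,s3,s4,s5} --c--> {s0,s1,s2,s3,s4,s5}  [seen]
{s0,s1,s2,s3,s4,s5} --a--> {s0,s1,s2,s3,s4,s5}  [seen]
{s0,s1,s2,s3,s4,s5} --b--> {s0,s1,s2,s3,s4,s5}  [seen]
{s0,s1,s2,s3,s4,s5} --c--> {s0,s1,s2,s3,s4,s5}  [seen]
{s0,s1,s2,s3,s4} --a--> {s0,s1,s2,s3,s4}  [seen]
{s0,s1,s2,s3,s4} --b--> {s0,s1,s2,s3,s4,s5}  [seen]
{s0,s1,s2,s3,s4} --c--> {s0,s1,s2,s3,s4,s5}  [seen]
Reachable DFA states: {s0}, ∅, {s0,s2,s3,s4}, {s0,s1,s3}, {s0,s2,s3,s4,s5}, {s0,s1,s2,s3,s4,s5}, {s0,s1,s2,s3,s4}.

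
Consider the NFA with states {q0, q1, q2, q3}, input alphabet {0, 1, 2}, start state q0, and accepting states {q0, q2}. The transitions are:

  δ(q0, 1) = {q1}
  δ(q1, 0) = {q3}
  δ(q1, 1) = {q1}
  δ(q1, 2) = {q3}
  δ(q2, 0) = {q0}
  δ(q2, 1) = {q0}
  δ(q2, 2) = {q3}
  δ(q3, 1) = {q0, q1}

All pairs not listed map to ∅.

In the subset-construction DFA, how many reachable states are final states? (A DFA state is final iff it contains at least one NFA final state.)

Start state of the DFA: {q0}.
{q0} --0--> ∅  [new]
{q0} --1--> {q1}  [new]
{q0} --2--> ∅  [seen]
∅ --0--> ∅  [seen]
∅ --1--> ∅  [seen]
∅ --2--> ∅  [seen]
{q1} --0--> {q3}  [new]
{q1} --1--> {q1}  [seen]
{q1} --2--> {q3}  [seen]
{q3} --0--> ∅  [seen]
{q3} --1--> {q0, q1}  [new]
{q3} --2--> ∅  [seen]
{q0, q1} --0--> {q3}  [seen]
{q0, q1} --1--> {q1}  [seen]
{q0, q1} --2--> {q3}  [seen]
Reachable DFA states: {q0}, ∅, {q1}, {q3}, {q0, q1}.
Accepting DFA states (contain an NFA accepting state): {q0}, {q0, q1}.

2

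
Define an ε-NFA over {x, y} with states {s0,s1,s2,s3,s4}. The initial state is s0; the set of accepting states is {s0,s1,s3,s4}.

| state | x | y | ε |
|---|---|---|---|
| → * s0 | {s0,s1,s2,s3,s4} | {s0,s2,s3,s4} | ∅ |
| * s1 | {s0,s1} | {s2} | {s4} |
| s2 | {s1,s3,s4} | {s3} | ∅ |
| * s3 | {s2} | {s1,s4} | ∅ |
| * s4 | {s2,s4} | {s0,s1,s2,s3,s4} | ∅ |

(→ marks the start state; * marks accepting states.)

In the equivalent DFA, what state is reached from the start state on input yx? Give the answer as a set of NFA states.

Start: {s0}.
δ(s0,y) = {s0,s2,s3,s4}.
Union: {s0,s2,s3,s4}.
After y: {s0,s2,s3,s4}.
δ(s0,x) = {s0,s1,s2,s3,s4}; δ(s2,x) = {s1,s3,s4}; δ(s3,x) = {s2}; δ(s4,x) = {s2,s4}.
Union: {s0,s1,s2,s3,s4}.
After x: {s0,s1,s2,s3,s4}.

{s0,s1,s2,s3,s4}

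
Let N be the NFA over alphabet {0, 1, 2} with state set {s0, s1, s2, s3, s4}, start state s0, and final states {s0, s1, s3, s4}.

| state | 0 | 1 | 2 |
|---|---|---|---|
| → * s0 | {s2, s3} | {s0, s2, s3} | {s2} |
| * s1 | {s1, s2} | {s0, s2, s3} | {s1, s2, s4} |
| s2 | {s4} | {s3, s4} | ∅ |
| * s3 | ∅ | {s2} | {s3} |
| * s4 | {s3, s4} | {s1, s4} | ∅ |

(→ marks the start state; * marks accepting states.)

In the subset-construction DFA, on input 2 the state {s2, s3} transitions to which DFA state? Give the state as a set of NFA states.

{s3}

δ(s2,2) = ∅; δ(s3,2) = {s3}.
Union: {s3}.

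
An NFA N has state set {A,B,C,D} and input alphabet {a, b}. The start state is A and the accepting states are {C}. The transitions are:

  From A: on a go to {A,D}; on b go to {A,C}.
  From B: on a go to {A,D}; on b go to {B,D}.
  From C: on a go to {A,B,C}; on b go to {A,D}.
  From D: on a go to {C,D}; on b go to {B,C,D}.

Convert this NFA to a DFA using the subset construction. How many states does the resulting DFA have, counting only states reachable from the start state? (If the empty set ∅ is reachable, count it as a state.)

5

Start state of the DFA: {A}.
{A} --a--> {A,D}  [new]
{A} --b--> {A,C}  [new]
{A,D} --a--> {A,C,D}  [new]
{A,D} --b--> {A,B,C,D}  [new]
{A,C} --a--> {A,B,C,D}  [seen]
{A,C} --b--> {A,C,D}  [seen]
{A,C,D} --a--> {A,B,C,D}  [seen]
{A,C,D} --b--> {A,B,C,D}  [seen]
{A,B,C,D} --a--> {A,B,C,D}  [seen]
{A,B,C,D} --b--> {A,B,C,D}  [seen]
Reachable DFA states: {A}, {A,D}, {A,C}, {A,C,D}, {A,B,C,D}.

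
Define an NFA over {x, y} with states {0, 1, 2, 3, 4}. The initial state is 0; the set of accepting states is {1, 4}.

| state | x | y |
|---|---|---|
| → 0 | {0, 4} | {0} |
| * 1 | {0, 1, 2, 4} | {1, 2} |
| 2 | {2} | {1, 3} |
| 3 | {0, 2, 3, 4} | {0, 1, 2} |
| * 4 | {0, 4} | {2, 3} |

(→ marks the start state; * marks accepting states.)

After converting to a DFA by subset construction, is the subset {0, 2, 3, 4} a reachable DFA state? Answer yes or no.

Start state of the DFA: {0}.
{0} --x--> {0, 4}  [new]
{0} --y--> {0}  [seen]
{0, 4} --x--> {0, 4}  [seen]
{0, 4} --y--> {0, 2, 3}  [new]
{0, 2, 3} --x--> {0, 2, 3, 4}  [new]
{0, 2, 3} --y--> {0, 1, 2, 3}  [new]
{0, 2, 3, 4} --x--> {0, 2, 3, 4}  [seen]
{0, 2, 3, 4} --y--> {0, 1, 2, 3}  [seen]
{0, 1, 2, 3} --x--> {0, 1, 2, 3, 4}  [new]
{0, 1, 2, 3} --y--> {0, 1, 2, 3}  [seen]
{0, 1, 2, 3, 4} --x--> {0, 1, 2, 3, 4}  [seen]
{0, 1, 2, 3, 4} --y--> {0, 1, 2, 3}  [seen]
Reachable DFA states: {0}, {0, 4}, {0, 2, 3}, {0, 2, 3, 4}, {0, 1, 2, 3}, {0, 1, 2, 3, 4}.
{0, 2, 3, 4} is among them.

yes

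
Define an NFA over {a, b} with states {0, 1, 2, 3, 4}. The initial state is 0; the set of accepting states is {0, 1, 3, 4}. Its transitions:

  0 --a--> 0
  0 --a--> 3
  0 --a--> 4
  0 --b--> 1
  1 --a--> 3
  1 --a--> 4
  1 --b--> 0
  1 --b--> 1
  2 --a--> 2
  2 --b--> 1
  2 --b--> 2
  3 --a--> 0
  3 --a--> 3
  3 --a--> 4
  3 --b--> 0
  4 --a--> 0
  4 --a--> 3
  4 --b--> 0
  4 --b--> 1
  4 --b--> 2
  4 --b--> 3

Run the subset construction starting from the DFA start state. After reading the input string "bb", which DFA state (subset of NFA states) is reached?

{0, 1}

Start: {0}.
δ(0,b) = {1}.
Union: {1}.
After b: {1}.
δ(1,b) = {0, 1}.
Union: {0, 1}.
After b: {0, 1}.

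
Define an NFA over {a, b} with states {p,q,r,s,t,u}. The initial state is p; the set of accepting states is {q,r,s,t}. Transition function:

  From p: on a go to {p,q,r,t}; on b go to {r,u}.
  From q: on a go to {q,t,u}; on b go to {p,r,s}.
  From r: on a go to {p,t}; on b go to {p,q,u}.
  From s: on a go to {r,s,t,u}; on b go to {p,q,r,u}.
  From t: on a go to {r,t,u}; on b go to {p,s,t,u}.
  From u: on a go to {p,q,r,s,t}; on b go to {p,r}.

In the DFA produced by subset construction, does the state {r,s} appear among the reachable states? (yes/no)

Start state of the DFA: {p}.
{p} --a--> {p,q,r,t}  [new]
{p} --b--> {r,u}  [new]
{p,q,r,t} --a--> {p,q,r,t,u}  [new]
{p,q,r,t} --b--> {p,q,r,s,t,u}  [new]
{r,u} --a--> {p,q,r,s,t}  [new]
{r,u} --b--> {p,q,r,u}  [new]
{p,q,r,t,u} --a--> {p,q,r,s,t,u}  [seen]
{p,q,r,t,u} --b--> {p,q,r,s,t,u}  [seen]
{p,q,r,s,t,u} --a--> {p,q,r,s,t,u}  [seen]
{p,q,r,s,t,u} --b--> {p,q,r,s,t,u}  [seen]
{p,q,r,s,t} --a--> {p,q,r,s,t,u}  [seen]
{p,q,r,s,t} --b--> {p,q,r,s,t,u}  [seen]
{p,q,r,u} --a--> {p,q,r,s,t,u}  [seen]
{p,q,r,u} --b--> {p,q,r,s,u}  [new]
{p,q,r,s,u} --a--> {p,q,r,s,t,u}  [seen]
{p,q,r,s,u} --b--> {p,q,r,s,u}  [seen]
Reachable DFA states: {p}, {p,q,r,t}, {r,u}, {p,q,r,t,u}, {p,q,r,s,t,u}, {p,q,r,s,t}, {p,q,r,u}, {p,q,r,s,u}.
{r,s} is not among them.

no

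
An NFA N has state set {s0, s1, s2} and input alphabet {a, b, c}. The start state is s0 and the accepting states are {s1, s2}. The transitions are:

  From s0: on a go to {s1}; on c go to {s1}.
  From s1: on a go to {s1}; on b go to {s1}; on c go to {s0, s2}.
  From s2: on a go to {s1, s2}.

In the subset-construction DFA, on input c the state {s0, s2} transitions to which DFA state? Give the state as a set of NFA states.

δ(s0,c) = {s1}; δ(s2,c) = ∅.
Union: {s1}.

{s1}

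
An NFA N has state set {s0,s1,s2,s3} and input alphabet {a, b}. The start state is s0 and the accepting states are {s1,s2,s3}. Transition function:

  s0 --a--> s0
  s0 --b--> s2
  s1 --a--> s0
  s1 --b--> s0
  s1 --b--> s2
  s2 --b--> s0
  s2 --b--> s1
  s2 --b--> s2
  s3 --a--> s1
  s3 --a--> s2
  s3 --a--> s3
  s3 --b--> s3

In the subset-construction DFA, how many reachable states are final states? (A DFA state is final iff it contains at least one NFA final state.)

Start state of the DFA: {s0}.
{s0} --a--> {s0}  [seen]
{s0} --b--> {s2}  [new]
{s2} --a--> ∅  [new]
{s2} --b--> {s0,s1,s2}  [new]
∅ --a--> ∅  [seen]
∅ --b--> ∅  [seen]
{s0,s1,s2} --a--> {s0}  [seen]
{s0,s1,s2} --b--> {s0,s1,s2}  [seen]
Reachable DFA states: {s0}, {s2}, ∅, {s0,s1,s2}.
Accepting DFA states (contain an NFA accepting state): {s2}, {s0,s1,s2}.

2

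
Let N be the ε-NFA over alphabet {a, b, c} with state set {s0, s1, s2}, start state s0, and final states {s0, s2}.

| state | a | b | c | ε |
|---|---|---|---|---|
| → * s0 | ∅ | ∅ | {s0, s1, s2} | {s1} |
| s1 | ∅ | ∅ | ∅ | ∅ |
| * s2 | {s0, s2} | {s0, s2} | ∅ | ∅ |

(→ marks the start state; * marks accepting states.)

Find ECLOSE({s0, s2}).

Begin with {s0, s2}.
s0 →ε {s1}; add s1.
ε-closure = {s0, s1, s2}.

{s0, s1, s2}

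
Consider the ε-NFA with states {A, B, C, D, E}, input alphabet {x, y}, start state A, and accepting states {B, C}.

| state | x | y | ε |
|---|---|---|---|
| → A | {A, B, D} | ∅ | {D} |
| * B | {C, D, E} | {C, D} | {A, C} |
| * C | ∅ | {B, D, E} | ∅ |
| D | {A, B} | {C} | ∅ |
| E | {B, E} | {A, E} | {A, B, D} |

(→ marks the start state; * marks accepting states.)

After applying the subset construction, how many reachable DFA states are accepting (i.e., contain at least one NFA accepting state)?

3

Start state of the DFA: {A, D} (ε-closure of the NFA start).
{A, D} --x--> {A, B, C, D}  [new]
{A, D} --y--> {C}  [new]
{A, B, C, D} --x--> {A, B, C, D, E}  [new]
{A, B, C, D} --y--> {A, B, C, D, E}  [seen]
{C} --x--> ∅  [new]
{C} --y--> {A, B, C, D, E}  [seen]
{A, B, C, D, E} --x--> {A, B, C, D, E}  [seen]
{A, B, C, D, E} --y--> {A, B, C, D, E}  [seen]
∅ --x--> ∅  [seen]
∅ --y--> ∅  [seen]
Reachable DFA states: {A, D}, {A, B, C, D}, {C}, {A, B, C, D, E}, ∅.
Accepting DFA states (contain an NFA accepting state): {A, B, C, D}, {C}, {A, B, C, D, E}.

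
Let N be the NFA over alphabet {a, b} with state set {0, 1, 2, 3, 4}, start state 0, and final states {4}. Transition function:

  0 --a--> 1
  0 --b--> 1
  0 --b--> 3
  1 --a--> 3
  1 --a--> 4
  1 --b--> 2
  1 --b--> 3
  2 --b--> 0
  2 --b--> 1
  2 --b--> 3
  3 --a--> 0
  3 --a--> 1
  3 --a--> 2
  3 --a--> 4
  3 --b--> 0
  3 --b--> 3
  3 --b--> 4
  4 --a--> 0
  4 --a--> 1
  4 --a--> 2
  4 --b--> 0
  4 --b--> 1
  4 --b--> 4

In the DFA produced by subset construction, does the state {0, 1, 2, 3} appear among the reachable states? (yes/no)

Start state of the DFA: {0}.
{0} --a--> {1}  [new]
{0} --b--> {1, 3}  [new]
{1} --a--> {3, 4}  [new]
{1} --b--> {2, 3}  [new]
{1, 3} --a--> {0, 1, 2, 3, 4}  [new]
{1, 3} --b--> {0, 2, 3, 4}  [new]
{3, 4} --a--> {0, 1, 2, 4}  [new]
{3, 4} --b--> {0, 1, 3, 4}  [new]
{2, 3} --a--> {0, 1, 2, 4}  [seen]
{2, 3} --b--> {0, 1, 3, 4}  [seen]
{0, 1, 2, 3, 4} --a--> {0, 1, 2, 3, 4}  [seen]
{0, 1, 2, 3, 4} --b--> {0, 1, 2, 3, 4}  [seen]
{0, 2, 3, 4} --a--> {0, 1, 2, 4}  [seen]
{0, 2, 3, 4} --b--> {0, 1, 3, 4}  [seen]
{0, 1, 2, 4} --a--> {0, 1, 2, 3, 4}  [seen]
{0, 1, 2, 4} --b--> {0, 1, 2, 3, 4}  [seen]
{0, 1, 3, 4} --a--> {0, 1, 2, 3, 4}  [seen]
{0, 1, 3, 4} --b--> {0, 1, 2, 3, 4}  [seen]
Reachable DFA states: {0}, {1}, {1, 3}, {3, 4}, {2, 3}, {0, 1, 2, 3, 4}, {0, 2, 3, 4}, {0, 1, 2, 4}, {0, 1, 3, 4}.
{0, 1, 2, 3} is not among them.

no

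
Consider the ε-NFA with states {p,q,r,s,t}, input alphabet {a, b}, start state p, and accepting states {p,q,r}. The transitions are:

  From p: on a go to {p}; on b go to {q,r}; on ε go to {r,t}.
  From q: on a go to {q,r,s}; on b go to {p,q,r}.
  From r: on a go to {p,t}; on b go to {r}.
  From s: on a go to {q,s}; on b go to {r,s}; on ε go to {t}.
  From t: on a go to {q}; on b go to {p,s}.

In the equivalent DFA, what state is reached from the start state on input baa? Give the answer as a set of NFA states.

Start: {p,r,t}.
δ(p,b) = {q,r}; δ(r,b) = {r}; δ(t,b) = {p,s}.
Union: {p,q,r,s}.
ε-closure gives {p,q,r,s,t}.
After b: {p,q,r,s,t}.
δ(p,a) = {p}; δ(q,a) = {q,r,s}; δ(r,a) = {p,t}; δ(s,a) = {q,s}; δ(t,a) = {q}.
Union: {p,q,r,s,t}.
After a: {p,q,r,s,t}.
δ(p,a) = {p}; δ(q,a) = {q,r,s}; δ(r,a) = {p,t}; δ(s,a) = {q,s}; δ(t,a) = {q}.
Union: {p,q,r,s,t}.
After a: {p,q,r,s,t}.

{p,q,r,s,t}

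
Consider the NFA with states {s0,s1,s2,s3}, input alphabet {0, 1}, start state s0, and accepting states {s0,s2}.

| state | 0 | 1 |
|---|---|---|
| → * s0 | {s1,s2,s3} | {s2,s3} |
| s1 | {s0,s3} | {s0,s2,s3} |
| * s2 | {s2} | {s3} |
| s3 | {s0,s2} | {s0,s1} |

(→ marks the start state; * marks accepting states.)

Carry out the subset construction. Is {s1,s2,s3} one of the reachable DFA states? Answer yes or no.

Start state of the DFA: {s0}.
{s0} --0--> {s1,s2,s3}  [new]
{s0} --1--> {s2,s3}  [new]
{s1,s2,s3} --0--> {s0,s2,s3}  [new]
{s1,s2,s3} --1--> {s0,s1,s2,s3}  [new]
{s2,s3} --0--> {s0,s2}  [new]
{s2,s3} --1--> {s0,s1,s3}  [new]
{s0,s2,s3} --0--> {s0,s1,s2,s3}  [seen]
{s0,s2,s3} --1--> {s0,s1,s2,s3}  [seen]
{s0,s1,s2,s3} --0--> {s0,s1,s2,s3}  [seen]
{s0,s1,s2,s3} --1--> {s0,s1,s2,s3}  [seen]
{s0,s2} --0--> {s1,s2,s3}  [seen]
{s0,s2} --1--> {s2,s3}  [seen]
{s0,s1,s3} --0--> {s0,s1,s2,s3}  [seen]
{s0,s1,s3} --1--> {s0,s1,s2,s3}  [seen]
Reachable DFA states: {s0}, {s1,s2,s3}, {s2,s3}, {s0,s2,s3}, {s0,s1,s2,s3}, {s0,s2}, {s0,s1,s3}.
{s1,s2,s3} is among them.

yes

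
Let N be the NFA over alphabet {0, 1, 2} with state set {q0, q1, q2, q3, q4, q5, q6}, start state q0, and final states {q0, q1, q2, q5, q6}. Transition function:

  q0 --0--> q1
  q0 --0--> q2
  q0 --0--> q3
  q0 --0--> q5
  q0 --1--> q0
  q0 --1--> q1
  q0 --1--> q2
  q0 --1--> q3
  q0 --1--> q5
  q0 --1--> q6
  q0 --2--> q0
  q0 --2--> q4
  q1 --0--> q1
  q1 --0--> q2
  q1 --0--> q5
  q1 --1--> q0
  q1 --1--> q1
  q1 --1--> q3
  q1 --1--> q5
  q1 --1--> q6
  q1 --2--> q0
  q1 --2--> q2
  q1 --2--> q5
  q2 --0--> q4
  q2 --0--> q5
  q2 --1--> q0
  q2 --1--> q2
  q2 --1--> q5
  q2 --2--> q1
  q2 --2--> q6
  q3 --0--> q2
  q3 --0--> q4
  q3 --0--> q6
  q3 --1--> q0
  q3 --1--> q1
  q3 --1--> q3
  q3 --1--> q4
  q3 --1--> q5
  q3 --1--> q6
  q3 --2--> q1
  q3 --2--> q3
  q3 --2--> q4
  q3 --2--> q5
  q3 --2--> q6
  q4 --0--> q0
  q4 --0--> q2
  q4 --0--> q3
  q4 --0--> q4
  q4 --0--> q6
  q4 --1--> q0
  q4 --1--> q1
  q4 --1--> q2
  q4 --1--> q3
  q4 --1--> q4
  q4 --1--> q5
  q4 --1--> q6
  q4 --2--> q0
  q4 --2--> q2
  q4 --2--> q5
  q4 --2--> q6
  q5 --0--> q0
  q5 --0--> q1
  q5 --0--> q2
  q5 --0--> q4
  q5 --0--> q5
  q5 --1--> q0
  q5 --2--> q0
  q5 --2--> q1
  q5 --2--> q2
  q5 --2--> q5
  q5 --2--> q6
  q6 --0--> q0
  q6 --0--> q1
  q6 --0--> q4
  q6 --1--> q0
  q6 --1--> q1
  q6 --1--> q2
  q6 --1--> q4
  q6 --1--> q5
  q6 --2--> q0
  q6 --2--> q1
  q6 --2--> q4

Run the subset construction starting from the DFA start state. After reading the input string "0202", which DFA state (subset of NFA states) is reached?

{q0, q1, q2, q3, q4, q5, q6}

Start: {q0}.
δ(q0,0) = {q1, q2, q3, q5}.
Union: {q1, q2, q3, q5}.
After 0: {q1, q2, q3, q5}.
δ(q1,2) = {q0, q2, q5}; δ(q2,2) = {q1, q6}; δ(q3,2) = {q1, q3, q4, q5, q6}; δ(q5,2) = {q0, q1, q2, q5, q6}.
Union: {q0, q1, q2, q3, q4, q5, q6}.
After 2: {q0, q1, q2, q3, q4, q5, q6}.
δ(q0,0) = {q1, q2, q3, q5}; δ(q1,0) = {q1, q2, q5}; δ(q2,0) = {q4, q5}; δ(q3,0) = {q2, q4, q6}; δ(q4,0) = {q0, q2, q3, q4, q6}; δ(q5,0) = {q0, q1, q2, q4, q5}; δ(q6,0) = {q0, q1, q4}.
Union: {q0, q1, q2, q3, q4, q5, q6}.
After 0: {q0, q1, q2, q3, q4, q5, q6}.
δ(q0,2) = {q0, q4}; δ(q1,2) = {q0, q2, q5}; δ(q2,2) = {q1, q6}; δ(q3,2) = {q1, q3, q4, q5, q6}; δ(q4,2) = {q0, q2, q5, q6}; δ(q5,2) = {q0, q1, q2, q5, q6}; δ(q6,2) = {q0, q1, q4}.
Union: {q0, q1, q2, q3, q4, q5, q6}.
After 2: {q0, q1, q2, q3, q4, q5, q6}.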